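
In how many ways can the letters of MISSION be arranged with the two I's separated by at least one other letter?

There are 7!/(2!·2!) = 1260 arrangements of MISSION in total.
If the two I's are adjacent, glue them into one block, leaving 6 items to arrange: (6)!/(2!) = 360 ways.
Hence 1260 − 360 = 900.

900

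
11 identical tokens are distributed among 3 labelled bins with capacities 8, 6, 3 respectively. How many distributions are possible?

22

Without the upper bounds there are C(13,2) = 78 ways to split 11 among 3 bins.
Subtract solutions that violate a single cap (substitute x_i' = x_i − (cap_i+1)): x_1 ≥ 9 gives C(4,2) = 6; x_2 ≥ 7 gives C(6,2) = 15; x_3 ≥ 4 gives C(9,2) = 36. Together 57.
Add back pairs where two caps are both exceeded: 0 + 0 + 1 = 1.
By inclusion–exclusion the count is 78 − 57 + 1 = 22.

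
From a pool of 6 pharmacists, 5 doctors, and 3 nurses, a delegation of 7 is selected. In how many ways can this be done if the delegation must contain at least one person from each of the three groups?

With no constraint there are C(14,7) = 3432 possible selections.
Selections missing a whole group: no pharmacists → C(8,7) = 8; no doctors → C(9,7) = 36; no nurses → C(11,7) = 330.
Add back selections omitting two groups (i.e. drawn from a single group): C(6,7) + C(5,7) + C(3,7) = 0.
By inclusion–exclusion: 3432 − 374 + 0 = 3058.

3058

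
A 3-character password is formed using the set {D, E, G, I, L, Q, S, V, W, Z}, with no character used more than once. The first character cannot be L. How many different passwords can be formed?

The first character has 10−1 = 9 choices (anything except L).
The remaining 2 characters are filled from the other 9 symbols without repetition: 9 × 8 = 72.
Total: 9 × 72 = 648.

648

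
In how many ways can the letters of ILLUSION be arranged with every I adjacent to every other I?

Treat the 2 copies of I as a single block. The multiset to arrange is then {II, L, L, N, O, S, U}, 7 items in all.
That gives (7)!/(2!) = 2520 arrangements.

2520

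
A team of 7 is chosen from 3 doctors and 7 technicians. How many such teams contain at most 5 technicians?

98

Split by how many technicians are chosen (0 through 5).
Sum: C(7,0)·C(3,7) + C(7,1)·C(3,6) + C(7,2)·C(3,5) + C(7,3)·C(3,4) + C(7,4)·C(3,3) + C(7,5)·C(3,2) = 0 + 0 + 0 + 0 + 35 + 63 = 98.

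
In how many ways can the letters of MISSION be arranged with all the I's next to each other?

360

Treat the 2 copies of I as a single block. The multiset to arrange is then {II, M, N, O, S, S}, 6 items in all.
That gives (6)!/(2!) = 360 arrangements.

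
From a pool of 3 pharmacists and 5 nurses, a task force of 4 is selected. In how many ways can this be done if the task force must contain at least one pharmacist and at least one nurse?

Total 4-person selections from all 8: C(8,4) = 70.
Selections missing a whole group: no pharmacists → C(5,4) = 5; no nurses → C(3,4) = 0.
Both groups omitted at once is impossible, so 70 − 5 = 65.

65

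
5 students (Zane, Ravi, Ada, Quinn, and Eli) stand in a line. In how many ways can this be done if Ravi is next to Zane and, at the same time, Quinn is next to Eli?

Treat {Ravi,Zane} as one block (2 orders) and {Quinn,Eli} as another (2 orders).
That leaves 3 units to arrange: 2 × 2 × 3! = 4 × 6 = 24.

24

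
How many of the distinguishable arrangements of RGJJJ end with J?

Fix J in the last position and arrange the remaining 4 letters.
Those 4 letters have J appearing twice, giving (4)!/(2!) = 12.

12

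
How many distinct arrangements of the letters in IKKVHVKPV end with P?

With the last slot taken by P, it remains to arrange the other 8 letters (IKKVHVKV).
Those 8 letters have K appearing 3 times and V appearing 3 times, giving (8)!/(3!·3!) = 1120.

1120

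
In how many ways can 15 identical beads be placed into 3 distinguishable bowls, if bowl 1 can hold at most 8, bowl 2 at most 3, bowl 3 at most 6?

6

Ignoring the caps, the number of non-negative solutions to x_1+…+x_3 = 15 is C(17,2) = 136.
Subtract solutions that violate a single cap (substitute x_i' = x_i − (cap_i+1)): x_1 ≥ 9 gives C(8,2) = 28; x_2 ≥ 4 gives C(13,2) = 78; x_3 ≥ 7 gives C(10,2) = 45. Together 151.
Add back pairs where two caps are both exceeded: 6 + 0 + 15 = 21.
By inclusion–exclusion the count is 136 − 151 + 21 = 6.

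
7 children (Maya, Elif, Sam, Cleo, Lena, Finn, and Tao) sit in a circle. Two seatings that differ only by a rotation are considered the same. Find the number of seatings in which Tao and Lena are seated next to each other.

240

Treat {Tao, Lena} as one unit (2 internal orders) and seat the resulting 6 units around the table: (5)! circular arrangements.
So 2 × (5)! = 2 × 120 = 240.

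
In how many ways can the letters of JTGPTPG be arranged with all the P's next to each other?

180

Treat the 2 copies of P as a single block. The multiset to arrange is then {PP, G, G, J, T, T}, 6 items in all.
That gives (6)!/(2!·2!) = 180 arrangements.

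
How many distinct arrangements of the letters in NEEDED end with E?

30

With the last slot taken by E, it remains to arrange the other 5 letters (NEDED).
Those 5 letters have D appearing twice and E appearing twice, giving (5)!/(2!·2!) = 30.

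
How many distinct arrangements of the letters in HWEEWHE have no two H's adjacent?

150

There are 7!/(3!·2!·2!) = 210 arrangements of HWEEWHE in total.
If the two H's are adjacent, glue them into one block, leaving 6 items to arrange: (6)!/(3!·2!) = 60 ways.
Hence 210 − 60 = 150.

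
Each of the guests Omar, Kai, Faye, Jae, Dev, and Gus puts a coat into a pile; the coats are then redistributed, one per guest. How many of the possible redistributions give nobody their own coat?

Count assignments avoiding every fixed point. For any j of the 6 guests fixed to their own coat, the other 6−j can be arranged in (6−j)! ways.
By inclusion–exclusion this is Σ_{j=0}^{6} (−1)^j C(6,j)·(6−j)!.
Computing: 720 − 720 + 360 − 120 + 30 − 6 + 1 = 265.

265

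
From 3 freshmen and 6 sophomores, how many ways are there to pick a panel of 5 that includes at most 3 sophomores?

Split by how many sophomores are chosen (0 through 3).
Sum: C(6,0)·C(3,5) + C(6,1)·C(3,4) + C(6,2)·C(3,3) + C(6,3)·C(3,2) = 0 + 0 + 15 + 60 = 75.

75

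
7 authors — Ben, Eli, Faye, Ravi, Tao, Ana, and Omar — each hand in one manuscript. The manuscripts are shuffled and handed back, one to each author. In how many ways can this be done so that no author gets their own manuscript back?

1854

Let Aᵢ be the assignments in which author i gets their own manuscript. We want the size of the complement of A₁∪…∪A_7.
By inclusion–exclusion this is Σ_{j=0}^{7} (−1)^j C(7,j)·(7−j)!.
Computing: 5040 − 5040 + 2520 − 840 + 210 − 42 + 7 − 1 = 1854.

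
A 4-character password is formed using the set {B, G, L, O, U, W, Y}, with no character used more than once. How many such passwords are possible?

840

This is a permutation of 4 out of 7: P(7,4) = 7!/3!.
7 × 6 × 5 × 4 = 840.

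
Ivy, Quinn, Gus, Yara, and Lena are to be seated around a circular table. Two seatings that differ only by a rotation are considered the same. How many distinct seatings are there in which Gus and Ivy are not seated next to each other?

Without the restriction there are (4)! = 24 seatings.
Those with Gus next to Ivy: fuse the pair into one unit and seat 4 units around a circle — 2·(3)! = 12.
Subtracting, 24 − 12 = 12.

12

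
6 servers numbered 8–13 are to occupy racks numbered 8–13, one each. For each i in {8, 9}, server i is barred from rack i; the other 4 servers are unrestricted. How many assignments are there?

Let Aᵢ (for i ∈ {8, 9}) be the placements that put server i in its forbidden rack. Any j of these fix j positions, leaving (6−j)! ways to fill the rest, and there are C(2,j) ways to pick which j.
By inclusion–exclusion, the number of valid placements is Σ_{j=0}^{2} (−1)^j C(2,j)·(6−j)!.
Computing: 720 − 240 + 24 = 504.

504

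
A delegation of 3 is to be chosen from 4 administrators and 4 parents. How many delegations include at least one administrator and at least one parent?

Unrestricted: C(8,3) = 56 ways to pick any 3 of the 8.
Subtract selections that omit an entire group: no administrators → C(4,3) = 4; no parents → C(4,3) = 4.
Both groups omitted at once is impossible, so 56 − 8 = 48.

48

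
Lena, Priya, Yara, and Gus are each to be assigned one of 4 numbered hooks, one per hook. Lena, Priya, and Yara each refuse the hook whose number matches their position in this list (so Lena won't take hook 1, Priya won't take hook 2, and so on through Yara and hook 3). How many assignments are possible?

Let Aᵢ (for i ∈ {1, 2, 3}) be the placements that put person i in their forbidden hook. Any j of these fix j positions, leaving (4−j)! ways to fill the rest, and there are C(3,j) ways to pick which j.
By inclusion–exclusion, the number of valid placements is Σ_{j=0}^{3} (−1)^j C(3,j)·(4−j)!.
Computing: 24 − 18 + 6 − 1 = 11.

11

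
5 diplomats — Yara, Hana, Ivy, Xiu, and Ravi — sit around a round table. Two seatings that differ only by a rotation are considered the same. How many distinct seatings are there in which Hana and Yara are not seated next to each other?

Without the restriction there are (4)! = 24 seatings.
Seatings with Hana beside Yara: treat them as a block with 2 internal orders, giving 2 × (3)! = 12.
Subtracting, 24 − 12 = 12.

12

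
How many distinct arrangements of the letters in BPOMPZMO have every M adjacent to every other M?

Treat the 2 copies of M as a single block. The multiset to arrange is then {MM, B, O, O, P, P, Z}, 7 items in all.
That gives (7)!/(2!·2!) = 1260 arrangements.

1260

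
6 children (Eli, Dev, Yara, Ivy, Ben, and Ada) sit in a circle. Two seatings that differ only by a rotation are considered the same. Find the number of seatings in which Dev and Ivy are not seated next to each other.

72

All circular seatings of 6 people number (5)! = 120.
Seatings with Dev beside Ivy: treat them as a block with 2 internal orders, giving 2 × (4)! = 48.
Subtracting, 120 − 48 = 72.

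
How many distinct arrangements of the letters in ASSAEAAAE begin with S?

168

With the first slot taken by S, it remains to arrange the other 8 letters (ASAEAAAE).
Those 8 letters have A appearing 5 times and E appearing twice, giving (8)!/(5!·2!) = 168.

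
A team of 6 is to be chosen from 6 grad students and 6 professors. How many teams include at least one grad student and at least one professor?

Unrestricted: C(12,6) = 924 ways to pick any 6 of the 12.
Selections missing a whole group: no grad students → C(6,6) = 1; no professors → C(6,6) = 1.
Both groups omitted at once is impossible, so 924 − 2 = 922.

922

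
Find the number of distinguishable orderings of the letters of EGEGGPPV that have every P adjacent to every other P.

420

Treat the 2 copies of P as a single block. The multiset to arrange is then {PP, E, E, G, G, G, V}, 7 items in all.
That gives (7)!/(3!·2!) = 420 arrangements.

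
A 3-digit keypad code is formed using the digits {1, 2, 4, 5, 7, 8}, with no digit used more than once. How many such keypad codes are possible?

120

Choose and order 3 of the 6 symbols: the first digit has 6 options, the next 5, then 4.
6 × 5 × 4 = 120.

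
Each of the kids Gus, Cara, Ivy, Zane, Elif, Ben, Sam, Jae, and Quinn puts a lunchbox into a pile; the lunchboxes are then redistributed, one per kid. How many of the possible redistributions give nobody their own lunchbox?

Count assignments avoiding every fixed point. For any j of the 9 kids fixed to their own lunchbox, the other 9−j can be arranged in (9−j)! ways.
By inclusion–exclusion this is Σ_{j=0}^{9} (−1)^j C(9,j)·(9−j)!.
Computing: 362880 − 362880 + 181440 − 60480 + 15120 − 3024 + 504 − 72 + 9 − 1 = 133496.

133496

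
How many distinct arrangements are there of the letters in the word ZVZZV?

ZVZZV has 5 letters with V appearing twice and Z appearing 3 times.
The number of distinct arrangements is 5!/(3!·2!) = 120/12 = 10.

10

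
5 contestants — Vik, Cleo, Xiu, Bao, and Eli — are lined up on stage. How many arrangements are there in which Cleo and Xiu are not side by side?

72

Of the 5! = 120 arrangements, those with Cleo and Xiu adjacent number 2 × 4! = 48 (treat the pair as a block with 2 internal orders).
Complementary counting: 120 − 48 = 72.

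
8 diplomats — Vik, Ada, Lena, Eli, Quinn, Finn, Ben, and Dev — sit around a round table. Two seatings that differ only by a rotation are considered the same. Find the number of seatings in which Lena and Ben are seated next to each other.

Treat {Lena, Ben} as one unit (2 internal orders) and seat the resulting 7 units around the table: (6)! circular arrangements.
So 2 × (6)! = 2 × 720 = 1440.

1440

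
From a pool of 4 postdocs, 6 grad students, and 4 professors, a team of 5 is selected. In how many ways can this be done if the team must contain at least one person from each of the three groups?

Total 5-person selections from all 14: C(14,5) = 2002.
Subtract selections that omit an entire group: no postdocs → C(10,5) = 252; no grad students → C(8,5) = 56; no professors → C(10,5) = 252.
Add back selections omitting two groups (i.e. drawn from a single group): C(4,5) + C(6,5) + C(4,5) = 6.
By inclusion–exclusion: 2002 − 560 + 6 = 1448.

1448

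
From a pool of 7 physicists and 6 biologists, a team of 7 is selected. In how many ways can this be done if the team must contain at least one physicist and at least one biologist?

Unrestricted: C(13,7) = 1716 ways to pick any 7 of the 13.
Selections missing a whole group: no physicists → C(6,7) = 0; no biologists → C(7,7) = 1.
Both groups omitted at once is impossible, so 1716 − 1 = 1715.

1715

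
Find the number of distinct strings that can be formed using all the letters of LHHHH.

5

The 5 letters of LHHHH have repeats: H appearing 4 times.
Dividing 5! = 120 by 4! = 24 for the repeated letters gives 5.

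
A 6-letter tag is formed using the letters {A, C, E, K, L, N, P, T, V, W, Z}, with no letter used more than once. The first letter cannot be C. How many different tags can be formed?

The first letter has 11−1 = 10 choices (anything except C).
The remaining 5 letters are filled from the other 10 symbols without repetition: 10 × 9 × 8 × 7 × 6 = 30240.
Total: 10 × 30240 = 302400.

302400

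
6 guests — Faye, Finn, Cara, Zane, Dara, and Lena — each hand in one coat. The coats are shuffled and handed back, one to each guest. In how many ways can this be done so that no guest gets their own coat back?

Let Aᵢ be the assignments in which guest i gets their own coat. We want the size of the complement of A₁∪…∪A_6.
By inclusion–exclusion this is Σ_{j=0}^{6} (−1)^j C(6,j)·(6−j)!.
Computing: 720 − 720 + 360 − 120 + 30 − 6 + 1 = 265.

265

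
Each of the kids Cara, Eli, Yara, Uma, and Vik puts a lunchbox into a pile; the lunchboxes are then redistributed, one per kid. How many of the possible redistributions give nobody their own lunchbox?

44

This is the derangement count D_5: permutations of 5 items with no fixed point.
By inclusion–exclusion this is Σ_{j=0}^{5} (−1)^j C(5,j)·(5−j)!.
Computing: 120 − 120 + 60 − 20 + 5 − 1 = 44.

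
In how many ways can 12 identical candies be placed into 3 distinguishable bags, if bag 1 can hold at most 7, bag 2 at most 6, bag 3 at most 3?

14

Without the upper bounds there are C(14,2) = 91 ways to split 12 among 3 bags.
Subtract solutions that violate a single cap (substitute x_i' = x_i − (cap_i+1)): x_1 ≥ 8 gives C(6,2) = 15; x_2 ≥ 7 gives C(7,2) = 21; x_3 ≥ 4 gives C(10,2) = 45. Together 81.
Add back pairs where two caps are both exceeded: 0 + 1 + 3 = 4.
By inclusion–exclusion the count is 91 − 81 + 4 = 14.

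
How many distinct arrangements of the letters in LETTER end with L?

30

With the last slot taken by L, it remains to arrange the other 5 letters (ETTER).
Those 5 letters have E appearing twice and T appearing twice, giving (5)!/(2!·2!) = 30.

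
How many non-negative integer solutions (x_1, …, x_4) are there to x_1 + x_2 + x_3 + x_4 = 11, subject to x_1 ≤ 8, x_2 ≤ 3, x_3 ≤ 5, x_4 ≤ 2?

62

Ignoring the caps, the number of non-negative solutions to x_1+…+x_4 = 11 is C(14,3) = 364.
Subtract solutions that violate a single cap (substitute x_i' = x_i − (cap_i+1)): x_1 ≥ 9 gives C(5,3) = 10; x_2 ≥ 4 gives C(10,3) = 120; x_3 ≥ 6 gives C(8,3) = 56; x_4 ≥ 3 gives C(11,3) = 165. Together 351.
Add back pairs where two caps are both exceeded: 0 + 0 + 0 + 4 + 35 + 10 = 49.
By inclusion–exclusion the count is 364 − 351 + 49 = 62.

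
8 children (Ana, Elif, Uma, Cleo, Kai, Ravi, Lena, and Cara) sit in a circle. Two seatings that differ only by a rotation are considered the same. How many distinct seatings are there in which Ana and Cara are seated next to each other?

Glue Ana and Cara into a block (2 internal orders). Seating 7 units around a circle gives (6)! arrangements.
So 2 × (6)! = 2 × 720 = 1440.

1440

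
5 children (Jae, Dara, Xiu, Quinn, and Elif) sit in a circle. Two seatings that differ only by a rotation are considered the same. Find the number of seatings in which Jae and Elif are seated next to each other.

Treat {Jae, Elif} as one unit (2 internal orders) and seat the resulting 4 units around the table: (3)! circular arrangements.
So 2 × (3)! = 2 × 6 = 12.

12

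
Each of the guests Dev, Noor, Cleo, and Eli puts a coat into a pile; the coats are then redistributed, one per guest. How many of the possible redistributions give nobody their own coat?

9

This is the derangement count D_4: permutations of 4 items with no fixed point.
By inclusion–exclusion this is Σ_{j=0}^{4} (−1)^j C(4,j)·(4−j)!.
Computing: 24 − 24 + 12 − 4 + 1 = 9.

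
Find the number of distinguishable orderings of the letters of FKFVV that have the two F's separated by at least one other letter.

18

There are 5!/(2!·2!) = 30 arrangements of FKFVV in total.
Arrangements with the F's together: treat FF as one letter, giving (4)!/(2!) = 12.
Hence 30 − 12 = 18.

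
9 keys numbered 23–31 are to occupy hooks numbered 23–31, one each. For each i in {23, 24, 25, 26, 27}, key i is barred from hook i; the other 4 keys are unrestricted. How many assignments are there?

Let Aᵢ (for 23 ≤ i ≤ 27) be the placements that put key i in its forbidden hook. Any j of these fix j positions, leaving (9−j)! ways to fill the rest, and there are C(5,j) ways to pick which j.
By inclusion–exclusion, the number of valid placements is Σ_{j=0}^{5} (−1)^j C(5,j)·(9−j)!.
Computing: 362880 − 201600 + 50400 − 7200 + 600 − 24 = 205056.

205056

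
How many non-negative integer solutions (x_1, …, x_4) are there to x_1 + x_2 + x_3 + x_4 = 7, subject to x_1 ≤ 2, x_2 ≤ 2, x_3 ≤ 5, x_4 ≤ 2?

23

By stars and bars, unrestricted non-negative solutions to x_1+…+x_4 = 7 number C(7+3,3) = 120.
Subtract solutions that violate a single cap (substitute x_i' = x_i − (cap_i+1)): x_1 ≥ 3 gives C(7,3) = 35; x_2 ≥ 3 gives C(7,3) = 35; x_3 ≥ 6 gives C(4,3) = 4; x_4 ≥ 3 gives C(7,3) = 35. Together 109.
Add back pairs where two caps are both exceeded: 4 + 0 + 4 + 0 + 4 + 0 = 12.
By inclusion–exclusion the count is 120 − 109 + 12 = 23.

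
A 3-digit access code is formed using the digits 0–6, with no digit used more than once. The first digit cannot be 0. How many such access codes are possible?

The first digit has 7−1 = 6 choices (anything except 0).
The remaining 2 digits are filled from the other 6 symbols without repetition: 6 × 5 = 30.
Total: 6 × 30 = 180.

180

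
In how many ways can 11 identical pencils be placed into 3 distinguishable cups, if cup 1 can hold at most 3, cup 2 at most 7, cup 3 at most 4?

10

By stars and bars, unrestricted non-negative solutions to x_1+…+x_3 = 11 number C(11+2,2) = 78.
Subtract solutions that violate a single cap (substitute x_i' = x_i − (cap_i+1)): x_1 ≥ 4 gives C(9,2) = 36; x_2 ≥ 8 gives C(5,2) = 10; x_3 ≥ 5 gives C(8,2) = 28. Together 74.
Add back pairs where two caps are both exceeded: 0 + 6 + 0 = 6.
By inclusion–exclusion the count is 78 − 74 + 6 = 10.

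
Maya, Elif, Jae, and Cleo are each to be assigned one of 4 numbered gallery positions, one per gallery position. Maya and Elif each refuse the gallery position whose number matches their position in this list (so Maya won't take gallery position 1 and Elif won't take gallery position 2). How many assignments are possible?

Let Aᵢ (for i ∈ {1, 2}) be the placements that put person i in their forbidden gallery position. Any j of these fix j positions, leaving (4−j)! ways to fill the rest, and there are C(2,j) ways to pick which j.
By inclusion–exclusion, the number of valid placements is Σ_{j=0}^{2} (−1)^j C(2,j)·(4−j)!.
Computing: 24 − 12 + 2 = 14.

14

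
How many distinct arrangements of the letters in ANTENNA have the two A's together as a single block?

120

Treat the 2 copies of A as a single block. The multiset to arrange is then {AA, E, N, N, N, T}, 6 items in all.
That gives (6)!/(3!) = 120 arrangements.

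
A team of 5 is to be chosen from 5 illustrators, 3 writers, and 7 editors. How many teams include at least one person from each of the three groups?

1925

Total 5-person selections from all 15: C(15,5) = 3003.
Selections missing a whole group: no illustrators → C(10,5) = 252; no writers → C(12,5) = 792; no editors → C(8,5) = 56.
Add back selections omitting two groups (i.e. drawn from a single group): C(5,5) + C(3,5) + C(7,5) = 22.
By inclusion–exclusion: 3003 − 1100 + 22 = 1925.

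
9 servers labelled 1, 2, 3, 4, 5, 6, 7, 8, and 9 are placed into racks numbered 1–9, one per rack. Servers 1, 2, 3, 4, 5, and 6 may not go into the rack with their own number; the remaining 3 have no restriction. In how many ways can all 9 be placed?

183822

Let Aᵢ (for 1 ≤ i ≤ 6) be the placements that put server i in its forbidden rack. Any j of these fix j positions, leaving (9−j)! ways to fill the rest, and there are C(6,j) ways to pick which j.
By inclusion–exclusion, the number of valid placements is Σ_{j=0}^{6} (−1)^j C(6,j)·(9−j)!.
Computing: 362880 − 241920 + 75600 − 14400 + 1800 − 144 + 6 = 183822.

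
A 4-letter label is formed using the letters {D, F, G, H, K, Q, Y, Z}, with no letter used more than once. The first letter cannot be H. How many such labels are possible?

The first letter has 8−1 = 7 choices (anything except H).
The remaining 3 letters are filled from the other 7 symbols without repetition: 7 × 6 × 5 = 210.
Total: 7 × 210 = 1470.

1470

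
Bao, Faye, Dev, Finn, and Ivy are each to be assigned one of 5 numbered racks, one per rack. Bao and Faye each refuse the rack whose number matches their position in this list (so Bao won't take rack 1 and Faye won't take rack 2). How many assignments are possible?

78

Let Aᵢ (for i ∈ {1, 2}) be the placements that put person i in their forbidden rack. Any j of these fix j positions, leaving (5−j)! ways to fill the rest, and there are C(2,j) ways to pick which j.
By inclusion–exclusion, the number of valid placements is Σ_{j=0}^{2} (−1)^j C(2,j)·(5−j)!.
Computing: 120 − 48 + 6 = 78.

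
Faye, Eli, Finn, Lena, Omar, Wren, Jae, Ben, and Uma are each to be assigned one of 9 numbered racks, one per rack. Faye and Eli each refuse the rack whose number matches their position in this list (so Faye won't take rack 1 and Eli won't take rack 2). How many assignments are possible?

Let Aᵢ (for i ∈ {1, 2}) be the placements that put person i in their forbidden rack. Any j of these fix j positions, leaving (9−j)! ways to fill the rest, and there are C(2,j) ways to pick which j.
By inclusion–exclusion, the number of valid placements is Σ_{j=0}^{2} (−1)^j C(2,j)·(9−j)!.
Computing: 362880 − 80640 + 5040 = 287280.

287280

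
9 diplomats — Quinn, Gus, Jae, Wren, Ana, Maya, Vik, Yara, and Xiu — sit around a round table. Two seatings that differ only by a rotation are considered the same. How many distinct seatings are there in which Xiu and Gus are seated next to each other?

Glue Xiu and Gus into a block (2 internal orders). Seating 8 units around a circle gives (7)! arrangements.
So 2 × (7)! = 2 × 5040 = 10080.

10080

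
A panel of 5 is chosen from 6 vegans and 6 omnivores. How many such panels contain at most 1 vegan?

Split by how many vegans are chosen (0 through 1).
Sum: C(6,0)·C(6,5) + C(6,1)·C(6,4) = 6 + 90 = 96.

96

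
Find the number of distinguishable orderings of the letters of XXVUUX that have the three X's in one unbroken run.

Treat the 3 copies of X as a single block. The multiset to arrange is then {XXX, U, U, V}, 4 items in all.
That gives (4)!/(2!) = 12 arrangements.

12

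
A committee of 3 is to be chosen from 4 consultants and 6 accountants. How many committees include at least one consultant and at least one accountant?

Total 3-person selections from all 10: C(10,3) = 120.
Selections missing a whole group: no consultants → C(6,3) = 20; no accountants → C(4,3) = 4.
Both groups omitted at once is impossible, so 120 − 24 = 96.

96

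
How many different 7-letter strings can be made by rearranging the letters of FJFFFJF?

FJFFFJF has 7 letters with F appearing 5 times and J appearing twice.
Dividing 7! = 5040 by 5!·2! = 240 for the repeated letters gives 21.

21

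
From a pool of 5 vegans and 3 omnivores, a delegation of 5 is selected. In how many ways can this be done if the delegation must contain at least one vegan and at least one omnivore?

55

With no constraint there are C(8,5) = 56 possible selections.
Subtract selections that omit an entire group: no vegans → C(3,5) = 0; no omnivores → C(5,5) = 1.
Both groups omitted at once is impossible, so 56 − 1 = 55.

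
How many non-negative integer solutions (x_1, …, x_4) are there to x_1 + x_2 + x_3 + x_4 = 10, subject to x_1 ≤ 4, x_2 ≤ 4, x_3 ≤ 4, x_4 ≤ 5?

86

By stars and bars, unrestricted non-negative solutions to x_1+…+x_4 = 10 number C(10+3,3) = 286.
Subtract solutions that violate a single cap (substitute x_i' = x_i − (cap_i+1)): x_1 ≥ 5 gives C(8,3) = 56; x_2 ≥ 5 gives C(8,3) = 56; x_3 ≥ 5 gives C(8,3) = 56; x_4 ≥ 6 gives C(7,3) = 35. Together 203.
Add back pairs where two caps are both exceeded: 1 + 1 + 0 + 1 + 0 + 0 = 3.
By inclusion–exclusion the count is 286 − 203 + 3 = 86.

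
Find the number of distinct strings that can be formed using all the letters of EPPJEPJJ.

560

The 8 letters of EPPJEPJJ have repeats: E appearing twice, J appearing 3 times, and P appearing 3 times.
The number of distinct arrangements is 8!/(3!·3!·2!) = 40320/72 = 560.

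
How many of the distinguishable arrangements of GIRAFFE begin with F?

Fix F in the first position and arrange the remaining 6 letters.
Those 6 letters are all distinct, giving (6)! = 720.

720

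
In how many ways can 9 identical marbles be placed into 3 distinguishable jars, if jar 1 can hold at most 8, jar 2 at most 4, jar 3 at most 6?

33

Without the upper bounds there are C(11,2) = 55 ways to split 9 among 3 jars.
Subtract solutions that violate a single cap (substitute x_i' = x_i − (cap_i+1)): x_1 ≥ 9 gives C(2,2) = 1; x_2 ≥ 5 gives C(6,2) = 15; x_3 ≥ 7 gives C(4,2) = 6. Together 22.
No two caps can be exceeded simultaneously, so the pair terms are all 0.
By inclusion–exclusion the count is 55 − 22 + 0 = 33.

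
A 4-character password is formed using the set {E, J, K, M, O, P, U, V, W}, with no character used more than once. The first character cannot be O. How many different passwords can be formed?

The first character has 9−1 = 8 choices (anything except O).
The remaining 3 characters are filled from the other 8 symbols without repetition: 8 × 7 × 6 = 336.
Total: 8 × 336 = 2688.

2688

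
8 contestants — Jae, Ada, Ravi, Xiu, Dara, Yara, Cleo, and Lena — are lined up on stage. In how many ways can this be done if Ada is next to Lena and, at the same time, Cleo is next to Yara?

Treat {Ada,Lena} as one block (2 orders) and {Cleo,Yara} as another (2 orders).
That leaves 6 units to arrange: 2 × 2 × 6! = 4 × 720 = 2880.

2880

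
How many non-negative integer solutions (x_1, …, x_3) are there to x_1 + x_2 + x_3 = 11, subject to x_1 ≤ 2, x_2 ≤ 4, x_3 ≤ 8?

9

Ignoring the caps, the number of non-negative solutions to x_1+…+x_3 = 11 is C(13,2) = 78.
Subtract solutions that violate a single cap (substitute x_i' = x_i − (cap_i+1)): x_1 ≥ 3 gives C(10,2) = 45; x_2 ≥ 5 gives C(8,2) = 28; x_3 ≥ 9 gives C(4,2) = 6. Together 79.
Add back pairs where two caps are both exceeded: 10 + 0 + 0 = 10.
By inclusion–exclusion the count is 78 − 79 + 10 = 9.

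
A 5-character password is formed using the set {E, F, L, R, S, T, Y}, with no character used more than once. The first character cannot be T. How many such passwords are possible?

2160

The first character has 7−1 = 6 choices (anything except T).
The remaining 4 characters are filled from the other 6 symbols without repetition: 6 × 5 × 4 × 3 = 360.
Total: 6 × 360 = 2160.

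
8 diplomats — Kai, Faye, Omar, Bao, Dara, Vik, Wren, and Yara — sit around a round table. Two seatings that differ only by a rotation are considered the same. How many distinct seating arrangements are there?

Fix one person's seat to break rotational symmetry; the remaining 7 people can be arranged in (7)! = 5040 ways.

5040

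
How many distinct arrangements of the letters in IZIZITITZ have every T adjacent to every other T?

280

Treat the 2 copies of T as a single block. The multiset to arrange is then {TT, I, I, I, I, Z, Z, Z}, 8 items in all.
That gives (8)!/(4!·3!) = 280 arrangements.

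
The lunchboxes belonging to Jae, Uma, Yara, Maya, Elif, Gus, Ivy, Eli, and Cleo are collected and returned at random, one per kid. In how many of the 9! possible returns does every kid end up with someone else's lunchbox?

133496

Count assignments avoiding every fixed point. For any j of the 9 kids fixed to their own lunchbox, the other 9−j can be arranged in (9−j)! ways.
By inclusion–exclusion this is Σ_{j=0}^{9} (−1)^j C(9,j)·(9−j)!.
Computing: 362880 − 362880 + 181440 − 60480 + 15120 − 3024 + 504 − 72 + 9 − 1 = 133496.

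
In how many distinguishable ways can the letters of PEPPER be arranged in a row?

Letter multiplicities in PEPPER: E×2, P×3, R×1.
So there are 6! / (3!·2!) = 60 distinguishable arrangements.

60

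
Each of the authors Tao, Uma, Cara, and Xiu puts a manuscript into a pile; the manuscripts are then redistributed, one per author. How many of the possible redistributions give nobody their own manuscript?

Let Aᵢ be the assignments in which author i gets their own manuscript. We want the size of the complement of A₁∪…∪A_4.
By inclusion–exclusion this is Σ_{j=0}^{4} (−1)^j C(4,j)·(4−j)!.
Computing: 24 − 24 + 12 − 4 + 1 = 9.

9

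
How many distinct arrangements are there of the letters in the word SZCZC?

30

SZCZC has 5 letters with C appearing twice and Z appearing twice.
Dividing 5! = 120 by 2!·2! = 4 for the repeated letters gives 30.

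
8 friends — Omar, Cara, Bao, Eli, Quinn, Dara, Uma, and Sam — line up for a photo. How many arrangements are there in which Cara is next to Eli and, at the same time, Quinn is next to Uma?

2880

Treat {Cara,Eli} as one block (2 orders) and {Quinn,Uma} as another (2 orders).
That leaves 6 units to arrange: 2 × 2 × 6! = 4 × 720 = 2880.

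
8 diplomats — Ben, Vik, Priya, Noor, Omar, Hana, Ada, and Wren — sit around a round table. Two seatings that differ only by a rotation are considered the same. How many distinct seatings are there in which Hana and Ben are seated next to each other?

1440

Treat {Hana, Ben} as one unit (2 internal orders) and seat the resulting 7 units around the table: (6)! circular arrangements.
So 2 × (6)! = 2 × 720 = 1440.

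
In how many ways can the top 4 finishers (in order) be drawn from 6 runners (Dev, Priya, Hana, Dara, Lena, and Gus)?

360

This is an ordered selection of 4 from 6: P(6,4).
That gives 6 × 5 × 4 × 3 = 360.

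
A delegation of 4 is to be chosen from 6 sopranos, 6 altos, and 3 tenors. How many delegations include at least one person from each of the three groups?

648

With no constraint there are C(15,4) = 1365 possible selections.
Subtract selections that omit an entire group: no sopranos → C(9,4) = 126; no altos → C(9,4) = 126; no tenors → C(12,4) = 495.
Add back selections omitting two groups (i.e. drawn from a single group): C(6,4) + C(6,4) + C(3,4) = 30.
By inclusion–exclusion: 1365 − 747 + 30 = 648.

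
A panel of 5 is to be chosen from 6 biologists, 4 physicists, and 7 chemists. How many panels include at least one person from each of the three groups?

Unrestricted: C(17,5) = 6188 ways to pick any 5 of the 17.
Selections missing a whole group: no biologists → C(11,5) = 462; no physicists → C(13,5) = 1287; no chemists → C(10,5) = 252.
Add back selections omitting two groups (i.e. drawn from a single group): C(6,5) + C(4,5) + C(7,5) = 27.
By inclusion–exclusion: 6188 − 2001 + 27 = 4214.

4214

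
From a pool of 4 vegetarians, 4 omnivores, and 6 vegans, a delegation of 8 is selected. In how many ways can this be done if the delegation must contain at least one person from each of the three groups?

With no constraint there are C(14,8) = 3003 possible selections.
Selections missing a whole group: no vegetarians → C(10,8) = 45; no omnivores → C(10,8) = 45; no vegans → C(8,8) = 1.
Add back selections omitting two groups (i.e. drawn from a single group): C(4,8) + C(4,8) + C(6,8) = 0.
By inclusion–exclusion: 3003 − 91 + 0 = 2912.

2912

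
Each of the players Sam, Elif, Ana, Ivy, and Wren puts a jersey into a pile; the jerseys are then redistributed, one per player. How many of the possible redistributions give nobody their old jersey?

44

This is the derangement count D_5: permutations of 5 items with no fixed point.
By inclusion–exclusion this is Σ_{j=0}^{5} (−1)^j C(5,j)·(5−j)!.
Computing: 120 − 120 + 60 − 20 + 5 − 1 = 44.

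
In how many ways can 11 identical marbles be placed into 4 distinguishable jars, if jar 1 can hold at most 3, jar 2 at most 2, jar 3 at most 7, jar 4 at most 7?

76

Ignoring the caps, the number of non-negative solutions to x_1+…+x_4 = 11 is C(14,3) = 364.
Subtract solutions that violate a single cap (substitute x_i' = x_i − (cap_i+1)): x_1 ≥ 4 gives C(10,3) = 120; x_2 ≥ 3 gives C(11,3) = 165; x_3 ≥ 8 gives C(6,3) = 20; x_4 ≥ 8 gives C(6,3) = 20. Together 325.
Add back pairs where two caps are both exceeded: 35 + 0 + 0 + 1 + 1 + 0 = 37.
By inclusion–exclusion the count is 364 − 325 + 37 = 76.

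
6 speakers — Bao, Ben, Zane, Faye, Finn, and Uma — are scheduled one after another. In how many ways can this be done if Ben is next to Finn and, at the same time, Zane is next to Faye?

96

Treat {Ben,Finn} as one block (2 orders) and {Zane,Faye} as another (2 orders).
That leaves 4 units to arrange: 2 × 2 × 4! = 4 × 24 = 96.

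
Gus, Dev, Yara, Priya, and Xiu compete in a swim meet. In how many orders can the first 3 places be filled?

60

This is an ordered selection of 3 from 5: P(5,3).
That gives 5 × 4 × 3 = 60.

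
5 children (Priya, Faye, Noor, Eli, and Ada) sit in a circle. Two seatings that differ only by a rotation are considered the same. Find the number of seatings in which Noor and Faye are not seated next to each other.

Without the restriction there are (4)! = 24 seatings.
Seatings with Noor beside Faye: treat them as a block with 2 internal orders, giving 2 × (3)! = 12.
Subtracting, 24 − 12 = 12.

12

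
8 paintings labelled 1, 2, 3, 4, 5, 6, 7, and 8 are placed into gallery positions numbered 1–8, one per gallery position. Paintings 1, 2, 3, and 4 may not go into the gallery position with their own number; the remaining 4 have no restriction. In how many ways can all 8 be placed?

Let Aᵢ (for 1 ≤ i ≤ 4) be the placements that put painting i in its forbidden gallery position. Any j of these fix j positions, leaving (8−j)! ways to fill the rest, and there are C(4,j) ways to pick which j.
By inclusion–exclusion, the number of valid placements is Σ_{j=0}^{4} (−1)^j C(4,j)·(8−j)!.
Computing: 40320 − 20160 + 4320 − 480 + 24 = 24024.

24024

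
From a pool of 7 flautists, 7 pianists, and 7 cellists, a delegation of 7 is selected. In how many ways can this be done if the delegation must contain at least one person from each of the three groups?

With no constraint there are C(21,7) = 116280 possible selections.
Selections missing a whole group: no flautists → C(14,7) = 3432; no pianists → C(14,7) = 3432; no cellists → C(14,7) = 3432.
Add back selections omitting two groups (i.e. drawn from a single group): C(7,7) + C(7,7) + C(7,7) = 3.
By inclusion–exclusion: 116280 − 10296 + 3 = 105987.

105987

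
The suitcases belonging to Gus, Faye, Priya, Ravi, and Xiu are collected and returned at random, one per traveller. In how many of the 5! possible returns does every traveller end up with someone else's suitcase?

Count assignments avoiding every fixed point. For any j of the 5 travellers fixed to their own suitcase, the other 5−j can be arranged in (5−j)! ways.
By inclusion–exclusion this is Σ_{j=0}^{5} (−1)^j C(5,j)·(5−j)!.
Computing: 120 − 120 + 60 − 20 + 5 − 1 = 44.

44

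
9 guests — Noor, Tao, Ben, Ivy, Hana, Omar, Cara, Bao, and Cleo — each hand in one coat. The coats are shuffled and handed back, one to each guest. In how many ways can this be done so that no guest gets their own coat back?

Count assignments avoiding every fixed point. For any j of the 9 guests fixed to their own coat, the other 9−j can be arranged in (9−j)! ways.
By inclusion–exclusion this is Σ_{j=0}^{9} (−1)^j C(9,j)·(9−j)!.
Computing: 362880 − 362880 + 181440 − 60480 + 15120 − 3024 + 504 − 72 + 9 − 1 = 133496.

133496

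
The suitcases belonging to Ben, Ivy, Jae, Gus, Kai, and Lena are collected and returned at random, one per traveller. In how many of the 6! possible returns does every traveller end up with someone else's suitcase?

Let Aᵢ be the assignments in which traveller i gets their own suitcase. We want the size of the complement of A₁∪…∪A_6.
By inclusion–exclusion this is Σ_{j=0}^{6} (−1)^j C(6,j)·(6−j)!.
Computing: 720 − 720 + 360 − 120 + 30 − 6 + 1 = 265.

265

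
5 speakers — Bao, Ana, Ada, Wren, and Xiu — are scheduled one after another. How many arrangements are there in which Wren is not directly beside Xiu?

72

There are 5! = 120 arrangements in all. If Wren and Xiu are adjacent, merging them into one block gives 2·(4)! = 48 arrangements.
Complementary counting: 120 − 48 = 72.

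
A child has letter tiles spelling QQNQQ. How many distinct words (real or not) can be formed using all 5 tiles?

5

QQNQQ has 5 letters with Q appearing 4 times.
Dividing 5! = 120 by 4! = 24 for the repeated letters gives 5.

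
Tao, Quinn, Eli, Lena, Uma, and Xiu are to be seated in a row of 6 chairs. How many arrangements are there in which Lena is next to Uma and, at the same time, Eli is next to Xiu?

Treat {Lena,Uma} as one block (2 orders) and {Eli,Xiu} as another (2 orders).
That leaves 4 units to arrange: 2 × 2 × 4! = 4 × 24 = 96.

96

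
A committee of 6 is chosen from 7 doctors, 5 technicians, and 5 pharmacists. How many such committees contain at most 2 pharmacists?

9834

Split by how many pharmacists are chosen (0 through 2).
Sum: C(5,0)·C(12,6) + C(5,1)·C(12,5) + C(5,2)·C(12,4) = 924 + 3960 + 4950 = 9834.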